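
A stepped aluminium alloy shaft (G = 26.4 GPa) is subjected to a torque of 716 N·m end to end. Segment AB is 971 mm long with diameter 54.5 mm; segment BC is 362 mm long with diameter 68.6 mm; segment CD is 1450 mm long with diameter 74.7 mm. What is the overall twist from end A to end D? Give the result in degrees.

2.74°

J_AB = π(0.0545)⁴/32 = 8.66×10^-7 m⁴; J_BC = π(0.0686)⁴/32 = 2.17×10^-6 m⁴; J_CD = π(0.0747)⁴/32 = 3.06×10^-6 m⁴.
θ = (T/G)·Σ L_i/J_i = (716.0/26.4×10⁹)·(0.971/8.66×10^-7 + 0.362/2.17×10^-6 + 1.45/3.06×10^-6) = 0.04779 rad.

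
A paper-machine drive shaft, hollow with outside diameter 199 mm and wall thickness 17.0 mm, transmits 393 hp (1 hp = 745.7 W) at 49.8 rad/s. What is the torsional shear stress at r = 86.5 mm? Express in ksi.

0.909 ksi

ω = 49.8 rad/s, so T = P/ω = 393×745.7 / 49.80 = 5885 N·m.
J = π(d_o⁴ − d_i⁴)/32 = π(0.199⁴ − 0.165⁴)/32 = 8.119×10^-5 m⁴.
Shear stress varies linearly with radius: τ = T·r/J = 5885 × 0.0865 / 8.119×10^-5 = 6.269×10^6 Pa.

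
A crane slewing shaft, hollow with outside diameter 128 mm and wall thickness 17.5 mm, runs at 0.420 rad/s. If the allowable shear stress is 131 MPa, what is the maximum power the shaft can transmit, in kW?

J = π(d_o⁴ − d_i⁴)/32 = π(0.128⁴ − 0.0930⁴)/32 = 1.901×10^-5 m⁴.
T_max = τ_allow·J/r = 1.31×10^8 × 1.901×10^-5 / 0.0640 = 38910 N·m.
ω = 0.420 rad/s, so P_max = T_max·ω = 1.634×10^4 W.

16.3 kW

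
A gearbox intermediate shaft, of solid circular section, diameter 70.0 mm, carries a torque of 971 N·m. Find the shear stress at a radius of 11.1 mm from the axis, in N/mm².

4.57 N/mm²

J = πd⁴/32 = π(0.0700)⁴/32 = 2.357×10^-6 m⁴.
Shear stress varies linearly with radius: τ = T·r/J = 971.0 × 0.0111 / 2.357×10^-6 = 4.572×10^6 Pa.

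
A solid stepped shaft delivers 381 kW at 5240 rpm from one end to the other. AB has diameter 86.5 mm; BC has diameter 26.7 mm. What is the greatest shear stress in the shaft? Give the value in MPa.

ω = 2π·5240/60 = 548.7 rad/s, so T = P/ω = 381×10³ / 548.7 = 694.3 N·m.
Under the same torque, τ_max = 16T/(πd³) is largest where d is smallest — segment BC (d = 26.7 mm).
τ_max = 16·694.3/(π·(0.0267)³) = 1.858×10^8 Pa.

186 MPa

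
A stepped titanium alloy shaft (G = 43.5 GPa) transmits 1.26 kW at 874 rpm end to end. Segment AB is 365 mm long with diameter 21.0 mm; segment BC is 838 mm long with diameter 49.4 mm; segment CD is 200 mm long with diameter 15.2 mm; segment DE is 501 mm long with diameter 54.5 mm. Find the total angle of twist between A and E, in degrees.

ω = 2π·874/60 = 91.53 rad/s, so T = P/ω = 1.26×10³ / 91.53 = 13.77 N·m.
J_AB = π(0.0210)⁴/32 = 1.91×10^-8 m⁴; J_BC = π(0.0494)⁴/32 = 5.85×10^-7 m⁴; J_CD = π(0.0152)⁴/32 = 5.24×10^-9 m⁴; J_DE = π(0.0545)⁴/32 = 8.66×10^-7 m⁴.
θ = (T/G)·Σ L_i/J_i = (13.77/43.5×10⁹)·(0.365/1.91×10^-8 + 0.838/5.85×10^-7 + 0.200/5.24×10^-9 + 0.501/8.66×10^-7) = 0.01876 rad.

1.08°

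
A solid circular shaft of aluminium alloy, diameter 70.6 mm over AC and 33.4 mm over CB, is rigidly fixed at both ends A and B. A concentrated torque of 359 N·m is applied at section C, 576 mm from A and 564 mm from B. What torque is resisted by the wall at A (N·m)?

342 N·m

Compatibility: T_A·a/J_AC = T_B·b/J_CB with T_A + T_B = T₀.
J_AC = 2.44×10^-6 m⁴, J_CB = 1.22×10^-7 m⁴, so T_A = T₀·(J_AC/a)/((J_AC/a)+(J_CB/b)) = 341.5 N·m, T_B = 17.47 N·m.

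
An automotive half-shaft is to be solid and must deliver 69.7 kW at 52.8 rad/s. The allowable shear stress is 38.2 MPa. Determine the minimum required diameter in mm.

ω = 52.8 rad/s, so T = P/ω = 69.7×10³ / 52.80 = 1320 N·m.
For a solid shaft τ_max = 16T/(πd³), so d = (16T/(π τ_allow))^(1/3) = (16·1320/(π·3.82×10^7))^(1/3) = 0.05604 m.

56.0 mm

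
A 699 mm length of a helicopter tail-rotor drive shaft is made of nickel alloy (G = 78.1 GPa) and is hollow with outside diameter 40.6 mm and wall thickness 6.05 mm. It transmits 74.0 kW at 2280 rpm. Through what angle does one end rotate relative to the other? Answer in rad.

0.0137 rad

ω = 2π·2280/60 = 238.8 rad/s, so T = P/ω = 74.0×10³ / 238.8 = 309.9 N·m.
J = π(d_o⁴ − d_i⁴)/32 = π(0.0406⁴ − 0.0285⁴)/32 = 2.020×10^-7 m⁴.
θ = T·L/(G·J) = 309.9 × 0.699 / (78.1×10⁹ × 2.020×10^-7) = 0.01373 rad.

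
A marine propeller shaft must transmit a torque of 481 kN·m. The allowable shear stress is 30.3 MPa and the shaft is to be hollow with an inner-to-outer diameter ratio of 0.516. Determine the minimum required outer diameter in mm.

443 mm

For a hollow shaft with d_i/d_o = 0.516: τ_max = 16T/(π d_o³ (1−k⁴)), so d_o = [16T/(π τ_allow (1−k⁴))]^(1/3) = [16·481000/(π·3.03×10^7·0.9291)]^(1/3) = 0.4431 m.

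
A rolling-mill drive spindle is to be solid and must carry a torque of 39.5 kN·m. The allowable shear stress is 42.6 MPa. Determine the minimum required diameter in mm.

168 mm

For a solid shaft τ_max = 16T/(πd³), so d = (16T/(π τ_allow))^(1/3) = (16·39500/(π·4.26×10^7))^(1/3) = 0.1678 m.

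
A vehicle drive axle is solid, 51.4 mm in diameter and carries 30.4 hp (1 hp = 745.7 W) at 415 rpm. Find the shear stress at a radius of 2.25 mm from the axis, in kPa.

ω = 2π·415/60 = 43.46 rad/s, so T = P/ω = 30.4×745.7 / 43.46 = 521.6 N·m.
J = πd⁴/32 = π(0.0514)⁴/32 = 6.853×10^-7 m⁴.
Shear stress varies linearly with radius: τ = T·r/J = 521.6 × 0.00225 / 6.853×10^-7 = 1.713×10^6 Pa.

1710 kPa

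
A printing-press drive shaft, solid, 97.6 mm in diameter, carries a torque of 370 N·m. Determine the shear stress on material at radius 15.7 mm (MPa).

J = πd⁴/32 = π(0.0976)⁴/32 = 8.908×10^-6 m⁴.
Shear stress varies linearly with radius: τ = T·r/J = 370.0 × 0.0157 / 8.908×10^-6 = 6.521×10^5 Pa.

0.652 MPa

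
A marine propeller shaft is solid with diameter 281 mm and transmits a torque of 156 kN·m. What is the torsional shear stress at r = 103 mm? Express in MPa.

26.3 MPa

J = πd⁴/32 = π(0.281)⁴/32 = 6.121×10^-4 m⁴.
Shear stress varies linearly with radius: τ = T·r/J = 156000 × 0.103 / 6.121×10^-4 = 2.625×10^7 Pa.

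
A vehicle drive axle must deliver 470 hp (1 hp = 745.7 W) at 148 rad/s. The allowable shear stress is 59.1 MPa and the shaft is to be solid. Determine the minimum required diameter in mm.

ω = 148 rad/s, so T = P/ω = 470×745.7 / 148.0 = 2368 N·m.
For a solid shaft τ_max = 16T/(πd³), so d = (16T/(π τ_allow))^(1/3) = (16·2368/(π·5.91×10^7))^(1/3) = 0.05887 m.

58.9 mm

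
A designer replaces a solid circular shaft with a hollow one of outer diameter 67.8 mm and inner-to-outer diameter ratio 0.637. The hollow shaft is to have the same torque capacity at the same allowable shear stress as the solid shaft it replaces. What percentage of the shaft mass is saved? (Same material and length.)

33.0 %

Equal τ_max and T ⇒ the solid shaft needs d_s³ = d_o³(1−k⁴), so d_s = 67.8·(1−0.637⁴)^(1/3) = 63.85 mm.
Area ratio A_h/A_s = d_o²(1−k²)/d_s² = (1−k²)/(1−k⁴)^(2/3) = 0.6700.
Mass saving = 1 − 0.6700 = 33.0 %.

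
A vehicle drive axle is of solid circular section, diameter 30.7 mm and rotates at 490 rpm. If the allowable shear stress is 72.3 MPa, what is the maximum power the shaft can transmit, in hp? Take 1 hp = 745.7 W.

28.3 hp

J = πd⁴/32 = π(0.0307)⁴/32 = 8.721×10^-8 m⁴.
T_max = τ_allow·J/r = 7.23×10^7 × 8.721×10^-8 / 0.0153 = 410.8 N·m.
ω = 2π·490/60 = 51.31 rad/s, so P_max = T_max·ω = 2.108×10^4 W.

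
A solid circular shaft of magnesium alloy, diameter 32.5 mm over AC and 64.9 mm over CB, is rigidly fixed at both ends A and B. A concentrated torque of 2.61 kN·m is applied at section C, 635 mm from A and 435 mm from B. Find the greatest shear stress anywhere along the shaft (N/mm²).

Compatibility: T_A·a/J_AC = T_B·b/J_CB with T_A + T_B = T₀.
J_AC = 1.10×10^-7 m⁴, J_CB = 1.74×10^-6 m⁴, so T_A = T₀·(J_AC/a)/((J_AC/a)+(J_CB/b)) = 107.8 N·m, T_B = 2502 N·m.
τ in each portion: τ_AC = 1.60×10^7 Pa, τ_CB = 4.66×10^7 Pa; maximum is in CB.
τ_max = T_CB·r/J = 2502·0.0324/1.74×10^-6 = 4.662×10^7 Pa.

46.6 N/mm²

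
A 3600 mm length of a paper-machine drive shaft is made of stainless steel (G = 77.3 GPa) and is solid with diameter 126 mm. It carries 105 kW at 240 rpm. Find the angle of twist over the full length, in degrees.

ω = 2π·240/60 = 25.13 rad/s, so T = P/ω = 105×10³ / 25.13 = 4178 N·m.
J = πd⁴/32 = π(0.126)⁴/32 = 2.474×10^-5 m⁴.
θ = T·L/(G·J) = 4178 × 3.60 / (77.3×10⁹ × 2.474×10^-5) = 7.863×10^-3 rad.

0.451°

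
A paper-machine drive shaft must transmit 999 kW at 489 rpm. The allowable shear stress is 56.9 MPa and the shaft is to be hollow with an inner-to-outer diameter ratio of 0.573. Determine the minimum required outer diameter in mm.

125 mm

ω = 2π·489/60 = 51.21 rad/s, so T = P/ω = 999×10³ / 51.21 = 19510 N·m.
For a hollow shaft with d_i/d_o = 0.573: τ_max = 16T/(π d_o³ (1−k⁴)), so d_o = [16T/(π τ_allow (1−k⁴))]^(1/3) = [16·19510/(π·5.69×10^7·0.8922)]^(1/3) = 0.1251 m.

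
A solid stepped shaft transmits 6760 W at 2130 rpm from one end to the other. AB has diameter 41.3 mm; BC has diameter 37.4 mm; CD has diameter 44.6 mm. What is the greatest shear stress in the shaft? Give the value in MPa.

2.95 MPa

ω = 2π·2130/60 = 223.1 rad/s, so T = P/ω = 6760 / 223.1 = 30.31 N·m.
Under the same torque, τ_max = 16T/(πd³) is largest where d is smallest — segment BC (d = 37.4 mm).
τ_max = 16·30.31/(π·(0.0374)³) = 2.950×10^6 Pa.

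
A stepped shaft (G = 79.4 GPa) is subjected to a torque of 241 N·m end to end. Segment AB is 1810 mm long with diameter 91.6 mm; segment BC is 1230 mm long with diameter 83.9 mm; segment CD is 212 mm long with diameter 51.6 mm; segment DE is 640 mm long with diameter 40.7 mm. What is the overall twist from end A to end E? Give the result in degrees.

0.556°

J_AB = π(0.0916)⁴/32 = 6.91×10^-6 m⁴; J_BC = π(0.0839)⁴/32 = 4.86×10^-6 m⁴; J_CD = π(0.0516)⁴/32 = 6.96×10^-7 m⁴; J_DE = π(0.0407)⁴/32 = 2.69×10^-7 m⁴.
θ = (T/G)·Σ L_i/J_i = (241.0/79.4×10⁹)·(1.81/6.91×10^-6 + 1.23/4.86×10^-6 + 0.212/6.96×10^-7 + 0.640/2.69×10^-7) = 9.698×10^-3 rad.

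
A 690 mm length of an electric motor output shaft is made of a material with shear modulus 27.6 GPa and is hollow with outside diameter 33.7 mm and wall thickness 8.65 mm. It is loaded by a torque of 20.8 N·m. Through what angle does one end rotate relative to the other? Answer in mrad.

4.35 mrad

J = π(d_o⁴ − d_i⁴)/32 = π(0.0337⁴ − 0.0164⁴)/32 = 1.195×10^-7 m⁴.
θ = T·L/(G·J) = 20.80 × 0.690 / (27.6×10⁹ × 1.195×10^-7) = 4.351×10^-3 rad.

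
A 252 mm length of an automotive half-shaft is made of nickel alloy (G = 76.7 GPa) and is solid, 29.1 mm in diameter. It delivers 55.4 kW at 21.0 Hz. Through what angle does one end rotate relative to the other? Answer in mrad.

ω = 2π·21.0 = 131.9 rad/s, so T = P/ω = 55.4×10³ / 131.9 = 419.9 N·m.
J = πd⁴/32 = π(0.0291)⁴/32 = 7.040×10^-8 m⁴.
θ = T·L/(G·J) = 419.9 × 0.252 / (76.7×10⁹ × 7.040×10^-8) = 0.01959 rad.

19.6 mrad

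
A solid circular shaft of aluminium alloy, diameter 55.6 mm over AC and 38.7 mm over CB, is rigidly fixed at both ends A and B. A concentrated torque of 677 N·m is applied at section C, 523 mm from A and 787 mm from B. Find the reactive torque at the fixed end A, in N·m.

Compatibility: T_A·a/J_AC = T_B·b/J_CB with T_A + T_B = T₀.
J_AC = 9.38×10^-7 m⁴, J_CB = 2.20×10^-7 m⁴, so T_A = T₀·(J_AC/a)/((J_AC/a)+(J_CB/b)) = 585.6 N·m, T_B = 91.35 N·m.

586 N·m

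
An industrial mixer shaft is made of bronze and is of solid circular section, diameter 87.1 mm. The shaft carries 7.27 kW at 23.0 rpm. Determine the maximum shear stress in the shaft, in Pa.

ω = 2π·23.0/60 = 2.409 rad/s, so T = P/ω = 7.27×10³ / 2.409 = 3018 N·m.
J = πd⁴/32 = π(0.0871)⁴/32 = 5.650×10^-6 m⁴.
τ_max = T·r/J = 3018 × 0.0435 / 5.650×10^-6 = 2.326×10^7 Pa.

2.33e7 Pa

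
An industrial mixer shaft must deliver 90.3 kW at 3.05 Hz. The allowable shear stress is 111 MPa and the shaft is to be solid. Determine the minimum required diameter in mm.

60.0 mm

ω = 2π·3.05 = 19.16 rad/s, so T = P/ω = 90.3×10³ / 19.16 = 4712 N·m.
For a solid shaft τ_max = 16T/(πd³), so d = (16T/(π τ_allow))^(1/3) = (16·4712/(π·1.11×10^8))^(1/3) = 0.06002 m.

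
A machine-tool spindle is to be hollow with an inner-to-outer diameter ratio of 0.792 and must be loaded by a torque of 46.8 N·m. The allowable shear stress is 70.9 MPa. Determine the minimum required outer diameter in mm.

For a hollow shaft with d_i/d_o = 0.792: τ_max = 16T/(π d_o³ (1−k⁴)), so d_o = [16T/(π τ_allow (1−k⁴))]^(1/3) = [16·46.80/(π·7.09×10^7·0.6065)]^(1/3) = 0.01770 m.

17.7 mm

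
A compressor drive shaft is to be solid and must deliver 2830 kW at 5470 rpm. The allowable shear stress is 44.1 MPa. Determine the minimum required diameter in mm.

82.9 mm

ω = 2π·5470/60 = 572.8 rad/s, so T = P/ω = 2830×10³ / 572.8 = 4940 N·m.
For a solid shaft τ_max = 16T/(πd³), so d = (16T/(π τ_allow))^(1/3) = (16·4940/(π·4.41×10^7))^(1/3) = 0.08294 m.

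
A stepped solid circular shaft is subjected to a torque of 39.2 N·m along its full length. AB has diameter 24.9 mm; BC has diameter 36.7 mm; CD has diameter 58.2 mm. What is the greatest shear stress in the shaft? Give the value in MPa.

12.9 MPa

Under the same torque, τ_max = 16T/(πd³) is largest where d is smallest — segment AB (d = 24.9 mm).
τ_max = 16·39.20/(π·(0.0249)³) = 1.293×10^7 Pa.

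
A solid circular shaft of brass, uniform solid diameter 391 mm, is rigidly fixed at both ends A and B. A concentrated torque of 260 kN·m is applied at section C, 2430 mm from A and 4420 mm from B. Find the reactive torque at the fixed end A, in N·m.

168000 N·m

With uniform GJ and both ends fixed, compatibility θ_AC = θ_CB gives T_A·a = T_B·b, together with T_A + T_B = T₀.
T_A = T₀·b/(a+b) = 260000·4420/6850 = 167800 N·m; T_B = 92230 N·m.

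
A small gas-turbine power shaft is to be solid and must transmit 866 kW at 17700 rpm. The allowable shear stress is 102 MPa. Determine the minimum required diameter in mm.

ω = 2π·17700/60 = 1854 rad/s, so T = P/ω = 866×10³ / 1854 = 467.2 N·m.
For a solid shaft τ_max = 16T/(πd³), so d = (16T/(π τ_allow))^(1/3) = (16·467.2/(π·1.02×10^8))^(1/3) = 0.02857 m.

28.6 mm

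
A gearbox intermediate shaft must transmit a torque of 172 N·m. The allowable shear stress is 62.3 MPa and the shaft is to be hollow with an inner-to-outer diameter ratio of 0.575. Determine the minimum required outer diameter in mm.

For a hollow shaft with d_i/d_o = 0.575: τ_max = 16T/(π d_o³ (1−k⁴)), so d_o = [16T/(π τ_allow (1−k⁴))]^(1/3) = [16·172.0/(π·6.23×10^7·0.8907)]^(1/3) = 0.02509 m.

25.1 mm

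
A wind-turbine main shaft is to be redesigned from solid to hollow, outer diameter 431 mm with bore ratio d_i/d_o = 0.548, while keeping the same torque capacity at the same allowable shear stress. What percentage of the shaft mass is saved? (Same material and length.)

25.5 %

Equal τ_max and T ⇒ the solid shaft needs d_s³ = d_o³(1−k⁴), so d_s = 431·(1−0.548⁴)^(1/3) = 417.6 mm.
Area ratio A_h/A_s = d_o²(1−k²)/d_s² = (1−k²)/(1−k⁴)^(2/3) = 0.7452.
Mass saving = 1 − 0.7452 = 25.5 %.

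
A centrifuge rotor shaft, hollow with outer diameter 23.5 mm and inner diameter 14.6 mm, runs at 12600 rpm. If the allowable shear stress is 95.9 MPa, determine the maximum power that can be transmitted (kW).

J = π(d_o⁴ − d_i⁴)/32 = π(0.0235⁴ − 0.0146⁴)/32 = 2.548×10^-8 m⁴.
T_max = τ_allow·J/r = 9.59×10^7 × 2.548×10^-8 / 0.0118 = 208.0 N·m.
ω = 2π·12600/60 = 1319 rad/s, so P_max = T_max·ω = 2.744×10^5 W.

274 kW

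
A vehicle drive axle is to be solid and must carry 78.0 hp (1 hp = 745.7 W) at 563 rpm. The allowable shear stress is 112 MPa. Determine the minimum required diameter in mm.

35.5 mm

ω = 2π·563/60 = 58.96 rad/s, so T = P/ω = 78.0×745.7 / 58.96 = 986.6 N·m.
For a solid shaft τ_max = 16T/(πd³), so d = (16T/(π τ_allow))^(1/3) = (16·986.6/(π·1.12×10^8))^(1/3) = 0.03553 m.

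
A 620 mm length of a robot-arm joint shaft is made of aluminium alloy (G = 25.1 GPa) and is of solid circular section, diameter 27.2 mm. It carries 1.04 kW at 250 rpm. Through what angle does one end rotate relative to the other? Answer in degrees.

1.05°

ω = 2π·250/60 = 26.18 rad/s, so T = P/ω = 1.04×10³ / 26.18 = 39.73 N·m.
J = πd⁴/32 = π(0.0272)⁴/32 = 5.374×10^-8 m⁴.
θ = T·L/(G·J) = 39.73 × 0.620 / (25.1×10⁹ × 5.374×10^-8) = 0.01826 rad.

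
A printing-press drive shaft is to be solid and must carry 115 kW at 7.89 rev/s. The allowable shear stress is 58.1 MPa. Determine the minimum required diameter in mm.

58.8 mm

ω = 2π·7.89 = 49.57 rad/s, so T = P/ω = 115×10³ / 49.57 = 2320 N·m.
For a solid shaft τ_max = 16T/(πd³), so d = (16T/(π τ_allow))^(1/3) = (16·2320/(π·5.81×10^7))^(1/3) = 0.05880 m.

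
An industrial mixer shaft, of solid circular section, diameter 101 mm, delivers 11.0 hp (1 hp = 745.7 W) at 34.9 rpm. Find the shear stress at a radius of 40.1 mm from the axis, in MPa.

ω = 2π·34.9/60 = 3.655 rad/s, so T = P/ω = 11.0×745.7 / 3.655 = 2244 N·m.
J = πd⁴/32 = π(0.101)⁴/32 = 1.022×10^-5 m⁴.
Shear stress varies linearly with radius: τ = T·r/J = 2244 × 0.0401 / 1.022×10^-5 = 8.810×10^6 Pa.

8.81 MPa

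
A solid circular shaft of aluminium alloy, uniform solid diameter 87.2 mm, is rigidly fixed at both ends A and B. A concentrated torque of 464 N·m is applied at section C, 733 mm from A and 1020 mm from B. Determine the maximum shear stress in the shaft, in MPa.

With uniform GJ and both ends fixed, compatibility θ_AC = θ_CB gives T_A·a = T_B·b, together with T_A + T_B = T₀.
T_A = T₀·b/(a+b) = 464.0·1020/1753 = 270.0 N·m; T_B = 194.0 N·m.
τ in each portion: τ_AC = 2.07×10^6 Pa, τ_CB = 1.49×10^6 Pa; maximum is in AC.
τ_max = T_AC·r/J = 270.0·0.0436/5.68×10^-6 = 2.074×10^6 Pa.

2.07 MPa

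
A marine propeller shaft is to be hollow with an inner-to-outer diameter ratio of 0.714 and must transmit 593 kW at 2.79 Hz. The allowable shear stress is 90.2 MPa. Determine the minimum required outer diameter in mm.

137 mm

ω = 2π·2.79 = 17.53 rad/s, so T = P/ω = 593×10³ / 17.53 = 33830 N·m.
For a hollow shaft with d_i/d_o = 0.714: τ_max = 16T/(π d_o³ (1−k⁴)), so d_o = [16T/(π τ_allow (1−k⁴))]^(1/3) = [16·33830/(π·9.02×10^7·0.7401)]^(1/3) = 0.1372 m.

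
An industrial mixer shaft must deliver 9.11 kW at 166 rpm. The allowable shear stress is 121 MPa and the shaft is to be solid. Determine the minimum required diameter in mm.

28.0 mm

ω = 2π·166/60 = 17.38 rad/s, so T = P/ω = 9.11×10³ / 17.38 = 524.1 N·m.
For a solid shaft τ_max = 16T/(πd³), so d = (16T/(π τ_allow))^(1/3) = (16·524.1/(π·1.21×10^8))^(1/3) = 0.02805 m.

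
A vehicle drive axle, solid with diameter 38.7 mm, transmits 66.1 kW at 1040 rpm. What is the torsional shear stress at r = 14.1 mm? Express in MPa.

ω = 2π·1040/60 = 108.9 rad/s, so T = P/ω = 66.1×10³ / 108.9 = 606.9 N·m.
J = πd⁴/32 = π(0.0387)⁴/32 = 2.202×10^-7 m⁴.
Shear stress varies linearly with radius: τ = T·r/J = 606.9 × 0.0141 / 2.202×10^-7 = 3.886×10^7 Pa.

38.9 MPa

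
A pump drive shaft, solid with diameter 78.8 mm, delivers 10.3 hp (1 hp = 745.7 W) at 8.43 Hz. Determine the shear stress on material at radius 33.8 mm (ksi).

ω = 2π·8.43 = 52.97 rad/s, so T = P/ω = 10.3×745.7 / 52.97 = 145.0 N·m.
J = πd⁴/32 = π(0.0788)⁴/32 = 3.785×10^-6 m⁴.
Shear stress varies linearly with radius: τ = T·r/J = 145.0 × 0.0338 / 3.785×10^-6 = 1.295×10^6 Pa.

0.188 ksi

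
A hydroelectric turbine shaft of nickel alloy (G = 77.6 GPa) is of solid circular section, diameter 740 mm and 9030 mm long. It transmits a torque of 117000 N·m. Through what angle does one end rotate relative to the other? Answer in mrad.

0.462 mrad

J = πd⁴/32 = π(0.740)⁴/32 = 0.02944 m⁴.
θ = T·L/(G·J) = 117000 × 9.03 / (77.6×10⁹ × 0.02944) = 4.625×10^-4 rad.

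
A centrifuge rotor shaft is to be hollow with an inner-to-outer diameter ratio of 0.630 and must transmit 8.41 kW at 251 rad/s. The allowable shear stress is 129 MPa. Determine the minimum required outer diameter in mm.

11.6 mm

ω = 251 rad/s, so T = P/ω = 8.41×10³ / 251.0 = 33.51 N·m.
For a hollow shaft with d_i/d_o = 0.630: τ_max = 16T/(π d_o³ (1−k⁴)), so d_o = [16T/(π τ_allow (1−k⁴))]^(1/3) = [16·33.51/(π·1.29×10^8·0.8425)]^(1/3) = 0.01162 m.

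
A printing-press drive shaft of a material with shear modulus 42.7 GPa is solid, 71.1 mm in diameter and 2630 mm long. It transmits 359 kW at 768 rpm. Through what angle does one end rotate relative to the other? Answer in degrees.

6.28°

ω = 2π·768/60 = 80.42 rad/s, so T = P/ω = 359×10³ / 80.42 = 4464 N·m.
J = πd⁴/32 = π(0.0711)⁴/32 = 2.509×10^-6 m⁴.
θ = T·L/(G·J) = 4464 × 2.63 / (42.7×10⁹ × 2.509×10^-6) = 0.1096 rad.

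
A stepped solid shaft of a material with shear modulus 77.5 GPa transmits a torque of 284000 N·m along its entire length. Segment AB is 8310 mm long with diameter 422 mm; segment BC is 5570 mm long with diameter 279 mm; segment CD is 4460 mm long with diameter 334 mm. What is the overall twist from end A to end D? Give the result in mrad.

57.5 mrad

J_AB = π(0.422)⁴/32 = 3.11×10^-3 m⁴; J_BC = π(0.279)⁴/32 = 5.95×10^-4 m⁴; J_CD = π(0.334)⁴/32 = 1.22×10^-3 m⁴.
θ = (T/G)·Σ L_i/J_i = (284000/77.5×10⁹)·(8.31/3.11×10^-3 + 5.57/5.95×10^-4 + 4.46/1.22×10^-3) = 0.05747 rad.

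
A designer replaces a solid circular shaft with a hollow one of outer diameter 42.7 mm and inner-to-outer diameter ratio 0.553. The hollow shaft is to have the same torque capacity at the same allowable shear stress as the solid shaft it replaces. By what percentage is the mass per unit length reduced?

25.9 %

Equal τ_max and T ⇒ the solid shaft needs d_s³ = d_o³(1−k⁴), so d_s = 42.7·(1−0.553⁴)^(1/3) = 41.33 mm.
Area ratio A_h/A_s = d_o²(1−k²)/d_s² = (1−k²)/(1−k⁴)^(2/3) = 0.7412.
Mass saving = 1 − 0.7412 = 25.9 %.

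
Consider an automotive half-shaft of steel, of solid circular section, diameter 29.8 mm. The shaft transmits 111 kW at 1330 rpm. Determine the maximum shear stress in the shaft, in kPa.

ω = 2π·1330/60 = 139.3 rad/s, so T = P/ω = 111×10³ / 139.3 = 797.0 N·m.
J = πd⁴/32 = π(0.0298)⁴/32 = 7.742×10^-8 m⁴.
τ_max = T·r/J = 797.0 × 0.0149 / 7.742×10^-8 = 1.534×10^8 Pa.

153000 kPa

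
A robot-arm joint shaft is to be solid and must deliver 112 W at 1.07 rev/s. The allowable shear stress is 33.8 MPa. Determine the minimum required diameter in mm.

ω = 2π·1.07 = 6.723 rad/s, so T = P/ω = 112 / 6.723 = 16.66 N·m.
For a solid shaft τ_max = 16T/(πd³), so d = (16T/(π τ_allow))^(1/3) = (16·16.66/(π·3.38×10^7))^(1/3) = 0.01359 m.

13.6 mm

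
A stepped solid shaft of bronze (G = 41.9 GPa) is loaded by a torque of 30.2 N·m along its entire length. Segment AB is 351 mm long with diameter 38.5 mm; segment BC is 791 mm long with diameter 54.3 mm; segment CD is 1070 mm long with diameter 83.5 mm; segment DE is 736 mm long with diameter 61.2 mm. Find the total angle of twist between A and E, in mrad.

J_AB = π(0.0385)⁴/32 = 2.16×10^-7 m⁴; J_BC = π(0.0543)⁴/32 = 8.53×10^-7 m⁴; J_CD = π(0.0835)⁴/32 = 4.77×10^-6 m⁴; J_DE = π(0.0612)⁴/32 = 1.38×10^-6 m⁴.
θ = (T/G)·Σ L_i/J_i = (30.20/41.9×10⁹)·(0.351/2.16×10^-7 + 0.791/8.53×10^-7 + 1.07/4.77×10^-6 + 0.736/1.38×10^-6) = 2.388×10^-3 rad.

2.39 mrad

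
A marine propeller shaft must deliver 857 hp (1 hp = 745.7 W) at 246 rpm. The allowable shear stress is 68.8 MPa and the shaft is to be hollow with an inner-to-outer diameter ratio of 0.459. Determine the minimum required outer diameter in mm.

124 mm

ω = 2π·246/60 = 25.76 rad/s, so T = P/ω = 857×745.7 / 25.76 = 24810 N·m.
For a hollow shaft with d_i/d_o = 0.459: τ_max = 16T/(π d_o³ (1−k⁴)), so d_o = [16T/(π τ_allow (1−k⁴))]^(1/3) = [16·24810/(π·6.88×10^7·0.9556)]^(1/3) = 0.1243 m.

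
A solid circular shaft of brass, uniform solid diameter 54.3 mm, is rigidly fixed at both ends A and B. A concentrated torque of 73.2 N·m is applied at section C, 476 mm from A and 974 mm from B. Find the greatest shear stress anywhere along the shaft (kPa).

1560 kPa

With uniform GJ and both ends fixed, compatibility θ_AC = θ_CB gives T_A·a = T_B·b, together with T_A + T_B = T₀.
T_A = T₀·b/(a+b) = 73.20·974/1450 = 49.17 N·m; T_B = 24.03 N·m.
τ in each portion: τ_AC = 1.56×10^6 Pa, τ_CB = 7.64×10^5 Pa; maximum is in AC.
τ_max = T_AC·r/J = 49.17·0.0271/8.53×10^-7 = 1.564×10^6 Pa.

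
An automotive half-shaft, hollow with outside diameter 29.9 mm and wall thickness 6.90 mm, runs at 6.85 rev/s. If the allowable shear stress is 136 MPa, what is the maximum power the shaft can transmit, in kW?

28.1 kW

J = π(d_o⁴ − d_i⁴)/32 = π(0.0299⁴ − 0.0161⁴)/32 = 7.187×10^-8 m⁴.
T_max = τ_allow·J/r = 1.36×10^8 × 7.187×10^-8 / 0.0149 = 653.8 N·m.
ω = 2π·6.85 = 43.04 rad/s, so P_max = T_max·ω = 2.814×10^4 W.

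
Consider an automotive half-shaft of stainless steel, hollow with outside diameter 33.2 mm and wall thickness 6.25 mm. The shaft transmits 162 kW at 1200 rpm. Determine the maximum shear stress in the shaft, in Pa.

ω = 2π·1200/60 = 125.7 rad/s, so T = P/ω = 162×10³ / 125.7 = 1289 N·m.
J = π(d_o⁴ − d_i⁴)/32 = π(0.0332⁴ − 0.0207⁴)/32 = 1.013×10^-7 m⁴.
τ_max = T·r/J = 1289 × 0.0166 / 1.013×10^-7 = 2.114×10^8 Pa.

2.11e8 Pa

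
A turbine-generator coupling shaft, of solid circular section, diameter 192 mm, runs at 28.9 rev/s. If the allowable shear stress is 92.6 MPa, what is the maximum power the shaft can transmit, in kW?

23400 kW

J = πd⁴/32 = π(0.192)⁴/32 = 1.334×10^-4 m⁴.
T_max = τ_allow·J/r = 9.26×10^7 × 1.334×10^-4 / 0.0960 = 128700 N·m.
ω = 2π·28.9 = 181.6 rad/s, so P_max = T_max·ω = 2.337×10^7 W.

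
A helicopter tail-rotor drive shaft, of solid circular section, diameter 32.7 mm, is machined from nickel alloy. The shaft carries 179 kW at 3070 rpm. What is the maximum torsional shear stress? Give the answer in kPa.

ω = 2π·3070/60 = 321.5 rad/s, so T = P/ω = 179×10³ / 321.5 = 556.8 N·m.
J = πd⁴/32 = π(0.0327)⁴/32 = 1.123×10^-7 m⁴.
τ_max = T·r/J = 556.8 × 0.0163 / 1.123×10^-7 = 8.110×10^7 Pa.

81100 kPa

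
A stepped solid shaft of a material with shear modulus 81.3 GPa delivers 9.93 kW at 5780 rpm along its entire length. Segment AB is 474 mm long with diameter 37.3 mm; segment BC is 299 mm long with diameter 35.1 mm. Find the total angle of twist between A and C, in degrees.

0.0520°

ω = 2π·5780/60 = 605.3 rad/s, so T = P/ω = 9.93×10³ / 605.3 = 16.41 N·m.
J_AB = π(0.0373)⁴/32 = 1.90×10^-7 m⁴; J_BC = π(0.0351)⁴/32 = 1.49×10^-7 m⁴.
θ = (T/G)·Σ L_i/J_i = (16.41/81.3×10⁹)·(0.474/1.90×10^-7 + 0.299/1.49×10^-7) = 9.082×10^-4 rad.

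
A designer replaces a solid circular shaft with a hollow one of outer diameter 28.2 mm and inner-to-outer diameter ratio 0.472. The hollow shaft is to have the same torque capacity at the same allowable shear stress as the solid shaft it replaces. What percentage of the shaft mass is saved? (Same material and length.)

Equal τ_max and T ⇒ the solid shaft needs d_s³ = d_o³(1−k⁴), so d_s = 28.2·(1−0.472⁴)^(1/3) = 27.73 mm.
Area ratio A_h/A_s = d_o²(1−k²)/d_s² = (1−k²)/(1−k⁴)^(2/3) = 0.8040.
Mass saving = 1 − 0.8040 = 19.6 %.

19.6 %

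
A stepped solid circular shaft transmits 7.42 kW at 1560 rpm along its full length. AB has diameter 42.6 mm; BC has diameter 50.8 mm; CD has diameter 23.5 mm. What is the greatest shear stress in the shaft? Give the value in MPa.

17.8 MPa

ω = 2π·1560/60 = 163.4 rad/s, so T = P/ω = 7.42×10³ / 163.4 = 45.42 N·m.
Under the same torque, τ_max = 16T/(πd³) is largest where d is smallest — segment CD (d = 23.5 mm).
τ_max = 16·45.42/(π·(0.0235)³) = 1.782×10^7 Pa.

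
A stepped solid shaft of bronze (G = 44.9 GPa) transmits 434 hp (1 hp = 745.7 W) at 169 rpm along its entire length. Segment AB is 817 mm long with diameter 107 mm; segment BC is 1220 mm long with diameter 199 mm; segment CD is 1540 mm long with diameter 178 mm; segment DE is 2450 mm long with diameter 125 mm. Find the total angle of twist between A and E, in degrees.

4.42°

ω = 2π·169/60 = 17.70 rad/s, so T = P/ω = 434×745.7 / 17.70 = 18290 N·m.
J_AB = π(0.107)⁴/32 = 1.29×10^-5 m⁴; J_BC = π(0.199)⁴/32 = 1.54×10^-4 m⁴; J_CD = π(0.178)⁴/32 = 9.86×10^-5 m⁴; J_DE = π(0.125)⁴/32 = 2.40×10^-5 m⁴.
θ = (T/G)·Σ L_i/J_i = (18290/44.9×10⁹)·(0.817/1.29×10^-5 + 1.22/1.54×10^-4 + 1.54/9.86×10^-5 + 2.45/2.40×10^-5) = 0.07708 rad.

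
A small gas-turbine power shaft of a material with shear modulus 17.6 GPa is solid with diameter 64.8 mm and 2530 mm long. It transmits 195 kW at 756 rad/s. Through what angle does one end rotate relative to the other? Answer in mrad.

21.4 mrad

ω = 756 rad/s, so T = P/ω = 195×10³ / 756.0 = 257.9 N·m.
J = πd⁴/32 = π(0.0648)⁴/32 = 1.731×10^-6 m⁴.
θ = T·L/(G·J) = 257.9 × 2.53 / (17.6×10⁹ × 1.731×10^-6) = 0.02142 rad.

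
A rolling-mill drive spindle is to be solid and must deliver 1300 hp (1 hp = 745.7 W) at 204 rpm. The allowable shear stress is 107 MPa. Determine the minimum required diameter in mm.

ω = 2π·204/60 = 21.36 rad/s, so T = P/ω = 1300×745.7 / 21.36 = 45380 N·m.
For a solid shaft τ_max = 16T/(πd³), so d = (16T/(π τ_allow))^(1/3) = (16·45380/(π·1.07×10^8))^(1/3) = 0.1293 m.

129 mm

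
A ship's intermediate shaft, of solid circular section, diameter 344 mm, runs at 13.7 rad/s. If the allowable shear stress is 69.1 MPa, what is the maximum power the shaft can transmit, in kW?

7570 kW

J = πd⁴/32 = π(0.344)⁴/32 = 1.375×10^-3 m⁴.
T_max = τ_allow·J/r = 6.91×10^7 × 1.375×10^-3 / 0.172 = 552300 N·m.
ω = 13.7 rad/s, so P_max = T_max·ω = 7.567×10^6 W.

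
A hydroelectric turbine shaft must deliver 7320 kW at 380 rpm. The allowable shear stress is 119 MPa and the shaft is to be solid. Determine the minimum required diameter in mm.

ω = 2π·380/60 = 39.79 rad/s, so T = P/ω = 7320×10³ / 39.79 = 183900 N·m.
For a solid shaft τ_max = 16T/(πd³), so d = (16T/(π τ_allow))^(1/3) = (16·183900/(π·1.19×10^8))^(1/3) = 0.1989 m.

199 mm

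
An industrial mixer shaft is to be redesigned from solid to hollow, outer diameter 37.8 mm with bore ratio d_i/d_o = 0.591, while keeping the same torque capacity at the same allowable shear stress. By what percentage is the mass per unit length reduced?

29.0 %

Equal τ_max and T ⇒ the solid shaft needs d_s³ = d_o³(1−k⁴), so d_s = 37.8·(1−0.591⁴)^(1/3) = 36.20 mm.
Area ratio A_h/A_s = d_o²(1−k²)/d_s² = (1−k²)/(1−k⁴)^(2/3) = 0.7097.
Mass saving = 1 − 0.7097 = 29.0 %.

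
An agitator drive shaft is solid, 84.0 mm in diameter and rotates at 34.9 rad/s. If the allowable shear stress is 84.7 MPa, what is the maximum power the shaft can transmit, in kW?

344 kW

J = πd⁴/32 = π(0.0840)⁴/32 = 4.888×10^-6 m⁴.
T_max = τ_allow·J/r = 8.47×10^7 × 4.888×10^-6 / 0.0420 = 9857 N·m.
ω = 34.9 rad/s, so P_max = T_max·ω = 3.440×10^5 W.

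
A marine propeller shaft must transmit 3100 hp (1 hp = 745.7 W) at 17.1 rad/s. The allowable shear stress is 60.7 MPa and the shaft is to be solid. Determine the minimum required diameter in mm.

ω = 17.1 rad/s, so T = P/ω = 3100×745.7 / 17.10 = 135200 N·m.
For a solid shaft τ_max = 16T/(πd³), so d = (16T/(π τ_allow))^(1/3) = (16·135200/(π·6.07×10^7))^(1/3) = 0.2247 m.

225 mm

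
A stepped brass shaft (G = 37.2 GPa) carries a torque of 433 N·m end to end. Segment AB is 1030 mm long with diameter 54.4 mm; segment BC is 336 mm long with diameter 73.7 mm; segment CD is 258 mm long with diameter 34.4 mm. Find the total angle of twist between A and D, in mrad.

J_AB = π(0.0544)⁴/32 = 8.60×10^-7 m⁴; J_BC = π(0.0737)⁴/32 = 2.90×10^-6 m⁴; J_CD = π(0.0344)⁴/32 = 1.37×10^-7 m⁴.
θ = (T/G)·Σ L_i/J_i = (433.0/37.2×10⁹)·(1.03/8.60×10^-7 + 0.336/2.90×10^-6 + 0.258/1.37×10^-7) = 0.03714 rad.

37.1 mrad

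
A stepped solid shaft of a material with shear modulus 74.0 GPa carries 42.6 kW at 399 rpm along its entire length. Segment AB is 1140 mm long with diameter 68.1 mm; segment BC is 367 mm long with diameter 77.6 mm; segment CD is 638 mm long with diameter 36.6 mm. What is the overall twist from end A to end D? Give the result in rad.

0.0588 rad

ω = 2π·399/60 = 41.78 rad/s, so T = P/ω = 42.6×10³ / 41.78 = 1020 N·m.
J_AB = π(0.0681)⁴/32 = 2.11×10^-6 m⁴; J_BC = π(0.0776)⁴/32 = 3.56×10^-6 m⁴; J_CD = π(0.0366)⁴/32 = 1.76×10^-7 m⁴.
θ = (T/G)·Σ L_i/J_i = (1020/74.0×10⁹)·(1.14/2.11×10^-6 + 0.367/3.56×10^-6 + 0.638/1.76×10^-7) = 0.05876 rad.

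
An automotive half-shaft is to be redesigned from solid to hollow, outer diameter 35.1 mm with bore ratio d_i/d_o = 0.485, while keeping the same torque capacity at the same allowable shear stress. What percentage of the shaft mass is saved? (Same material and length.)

Equal τ_max and T ⇒ the solid shaft needs d_s³ = d_o³(1−k⁴), so d_s = 35.1·(1−0.485⁴)^(1/3) = 34.44 mm.
Area ratio A_h/A_s = d_o²(1−k²)/d_s² = (1−k²)/(1−k⁴)^(2/3) = 0.7944.
Mass saving = 1 − 0.7944 = 20.6 %.

20.6 %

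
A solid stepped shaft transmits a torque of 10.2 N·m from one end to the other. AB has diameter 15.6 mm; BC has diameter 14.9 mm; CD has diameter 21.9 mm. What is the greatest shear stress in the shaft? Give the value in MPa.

15.7 MPa

Under the same torque, τ_max = 16T/(πd³) is largest where d is smallest — segment BC (d = 14.9 mm).
τ_max = 16·10.20/(π·(0.0149)³) = 1.570×10^7 Pa.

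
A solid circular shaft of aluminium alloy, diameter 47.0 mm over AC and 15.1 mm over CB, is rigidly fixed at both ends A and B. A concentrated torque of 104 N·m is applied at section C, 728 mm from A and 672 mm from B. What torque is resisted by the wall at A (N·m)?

103 N·m

Compatibility: T_A·a/J_AC = T_B·b/J_CB with T_A + T_B = T₀.
J_AC = 4.79×10^-7 m⁴, J_CB = 5.10×10^-9 m⁴, so T_A = T₀·(J_AC/a)/((J_AC/a)+(J_CB/b)) = 102.8 N·m, T_B = 1.187 N·m.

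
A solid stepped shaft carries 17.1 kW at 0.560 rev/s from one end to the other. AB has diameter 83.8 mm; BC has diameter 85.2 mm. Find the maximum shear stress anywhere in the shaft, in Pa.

4.21e7 Pa

ω = 2π·0.560 = 3.519 rad/s, so T = P/ω = 17.1×10³ / 3.519 = 4860 N·m.
Under the same torque, τ_max = 16T/(πd³) is largest where d is smallest — segment AB (d = 83.8 mm).
τ_max = 16·4860/(π·(0.0838)³) = 4.206×10^7 Pa.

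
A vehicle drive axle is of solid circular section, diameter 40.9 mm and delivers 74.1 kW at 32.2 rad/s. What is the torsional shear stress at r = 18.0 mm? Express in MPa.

151 MPa

ω = 32.2 rad/s, so T = P/ω = 74.1×10³ / 32.20 = 2301 N·m.
J = πd⁴/32 = π(0.0409)⁴/32 = 2.747×10^-7 m⁴.
Shear stress varies linearly with radius: τ = T·r/J = 2301 × 0.0180 / 2.747×10^-7 = 1.508×10^8 Pa.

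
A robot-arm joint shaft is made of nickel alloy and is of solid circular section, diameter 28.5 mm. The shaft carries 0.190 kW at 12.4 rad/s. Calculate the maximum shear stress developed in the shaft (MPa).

ω = 12.4 rad/s, so T = P/ω = 0.190×10³ / 12.40 = 15.32 N·m.
J = πd⁴/32 = π(0.0285)⁴/32 = 6.477×10^-8 m⁴.
τ_max = T·r/J = 15.32 × 0.0143 / 6.477×10^-8 = 3.371×10^6 Pa.

3.37 MPa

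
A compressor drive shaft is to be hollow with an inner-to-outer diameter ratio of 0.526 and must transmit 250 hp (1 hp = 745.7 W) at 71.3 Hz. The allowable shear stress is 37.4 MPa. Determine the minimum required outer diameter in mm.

39.4 mm

ω = 2π·71.3 = 448.0 rad/s, so T = P/ω = 250×745.7 / 448.0 = 416.1 N·m.
For a hollow shaft with d_i/d_o = 0.526: τ_max = 16T/(π d_o³ (1−k⁴)), so d_o = [16T/(π τ_allow (1−k⁴))]^(1/3) = [16·416.1/(π·3.74×10^7·0.9235)]^(1/3) = 0.03944 m.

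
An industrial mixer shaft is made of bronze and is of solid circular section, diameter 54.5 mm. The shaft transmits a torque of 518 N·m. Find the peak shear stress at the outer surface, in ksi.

2.36 ksi

J = πd⁴/32 = π(0.0545)⁴/32 = 8.661×10^-7 m⁴.
τ_max = T·r/J = 518.0 × 0.0272 / 8.661×10^-7 = 1.630×10^7 Pa.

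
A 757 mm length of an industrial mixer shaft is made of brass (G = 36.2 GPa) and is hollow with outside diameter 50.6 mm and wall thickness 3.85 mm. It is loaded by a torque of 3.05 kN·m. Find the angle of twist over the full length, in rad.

0.205 rad

J = π(d_o⁴ − d_i⁴)/32 = π(0.0506⁴ − 0.0429⁴)/32 = 3.111×10^-7 m⁴.
θ = T·L/(G·J) = 3050 × 0.757 / (36.2×10⁹ × 3.111×10^-7) = 0.2050 rad.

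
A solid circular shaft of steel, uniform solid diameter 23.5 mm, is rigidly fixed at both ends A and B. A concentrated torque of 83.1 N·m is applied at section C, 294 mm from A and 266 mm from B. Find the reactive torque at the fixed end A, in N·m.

With uniform GJ and both ends fixed, compatibility θ_AC = θ_CB gives T_A·a = T_B·b, together with T_A + T_B = T₀.
T_A = T₀·b/(a+b) = 83.10·266/560.0 = 39.47 N·m; T_B = 43.63 N·m.

39.5 N·m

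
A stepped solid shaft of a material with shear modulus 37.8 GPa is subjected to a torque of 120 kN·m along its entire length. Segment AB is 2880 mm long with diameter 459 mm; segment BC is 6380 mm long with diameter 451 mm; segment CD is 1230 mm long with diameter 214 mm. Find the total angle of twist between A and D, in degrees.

J_AB = π(0.459)⁴/32 = 4.36×10^-3 m⁴; J_BC = π(0.451)⁴/32 = 4.06×10^-3 m⁴; J_CD = π(0.214)⁴/32 = 2.06×10^-4 m⁴.
θ = (T/G)·Σ L_i/J_i = (120000/37.8×10⁹)·(2.88/4.36×10^-3 + 6.38/4.06×10^-3 + 1.23/2.06×10^-4) = 0.02605 rad.

1.49°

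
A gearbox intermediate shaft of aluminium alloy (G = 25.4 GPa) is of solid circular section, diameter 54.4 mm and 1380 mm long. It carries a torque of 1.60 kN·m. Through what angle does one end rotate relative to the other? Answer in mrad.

101 mrad

J = πd⁴/32 = π(0.0544)⁴/32 = 8.598×10^-7 m⁴.
θ = T·L/(G·J) = 1600 × 1.38 / (25.4×10⁹ × 8.598×10^-7) = 0.1011 rad.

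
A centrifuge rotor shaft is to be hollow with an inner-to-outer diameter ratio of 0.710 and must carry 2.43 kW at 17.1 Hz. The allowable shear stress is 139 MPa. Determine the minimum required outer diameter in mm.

10.4 mm

ω = 2π·17.1 = 107.4 rad/s, so T = P/ω = 2.43×10³ / 107.4 = 22.62 N·m.
For a hollow shaft with d_i/d_o = 0.710: τ_max = 16T/(π d_o³ (1−k⁴)), so d_o = [16T/(π τ_allow (1−k⁴))]^(1/3) = [16·22.62/(π·1.39×10^8·0.7459)]^(1/3) = 0.01036 m.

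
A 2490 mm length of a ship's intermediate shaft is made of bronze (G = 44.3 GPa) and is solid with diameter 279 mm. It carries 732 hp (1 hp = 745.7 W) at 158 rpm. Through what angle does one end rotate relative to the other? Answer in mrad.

ω = 2π·158/60 = 16.55 rad/s, so T = P/ω = 732×745.7 / 16.55 = 32990 N·m.
J = πd⁴/32 = π(0.279)⁴/32 = 5.949×10^-4 m⁴.
θ = T·L/(G·J) = 32990 × 2.49 / (44.3×10⁹ × 5.949×10^-4) = 3.117×10^-3 rad.

3.12 mrad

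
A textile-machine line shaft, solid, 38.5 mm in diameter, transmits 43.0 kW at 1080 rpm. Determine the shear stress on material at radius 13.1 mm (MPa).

23.1 MPa

ω = 2π·1080/60 = 113.1 rad/s, so T = P/ω = 43.0×10³ / 113.1 = 380.2 N·m.
J = πd⁴/32 = π(0.0385)⁴/32 = 2.157×10^-7 m⁴.
Shear stress varies linearly with radius: τ = T·r/J = 380.2 × 0.0131 / 2.157×10^-7 = 2.309×10^7 Pa.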